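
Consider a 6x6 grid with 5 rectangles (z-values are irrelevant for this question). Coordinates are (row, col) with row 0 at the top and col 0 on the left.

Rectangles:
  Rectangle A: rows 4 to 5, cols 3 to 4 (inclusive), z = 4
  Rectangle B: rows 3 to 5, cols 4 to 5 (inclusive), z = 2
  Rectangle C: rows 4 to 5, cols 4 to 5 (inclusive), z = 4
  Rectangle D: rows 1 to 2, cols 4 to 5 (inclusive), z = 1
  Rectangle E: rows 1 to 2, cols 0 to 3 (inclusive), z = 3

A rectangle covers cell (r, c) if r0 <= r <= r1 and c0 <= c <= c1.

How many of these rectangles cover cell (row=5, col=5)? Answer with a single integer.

Check cell (5,5):
  A: rows 4-5 cols 3-4 -> outside (col miss)
  B: rows 3-5 cols 4-5 -> covers
  C: rows 4-5 cols 4-5 -> covers
  D: rows 1-2 cols 4-5 -> outside (row miss)
  E: rows 1-2 cols 0-3 -> outside (row miss)
Count covering = 2

Answer: 2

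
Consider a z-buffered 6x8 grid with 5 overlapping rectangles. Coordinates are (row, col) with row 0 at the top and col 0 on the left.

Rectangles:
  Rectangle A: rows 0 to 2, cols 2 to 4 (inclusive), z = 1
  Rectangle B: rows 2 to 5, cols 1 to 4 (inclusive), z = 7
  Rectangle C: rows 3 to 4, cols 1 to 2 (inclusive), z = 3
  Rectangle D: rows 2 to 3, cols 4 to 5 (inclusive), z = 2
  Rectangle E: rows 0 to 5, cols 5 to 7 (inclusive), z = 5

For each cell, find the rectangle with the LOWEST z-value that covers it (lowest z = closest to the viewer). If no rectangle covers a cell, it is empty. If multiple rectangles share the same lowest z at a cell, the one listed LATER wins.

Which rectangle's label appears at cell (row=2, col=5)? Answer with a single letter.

Answer: D

Derivation:
Check cell (2,5):
  A: rows 0-2 cols 2-4 -> outside (col miss)
  B: rows 2-5 cols 1-4 -> outside (col miss)
  C: rows 3-4 cols 1-2 -> outside (row miss)
  D: rows 2-3 cols 4-5 z=2 -> covers; best now D (z=2)
  E: rows 0-5 cols 5-7 z=5 -> covers; best now D (z=2)
Winner: D at z=2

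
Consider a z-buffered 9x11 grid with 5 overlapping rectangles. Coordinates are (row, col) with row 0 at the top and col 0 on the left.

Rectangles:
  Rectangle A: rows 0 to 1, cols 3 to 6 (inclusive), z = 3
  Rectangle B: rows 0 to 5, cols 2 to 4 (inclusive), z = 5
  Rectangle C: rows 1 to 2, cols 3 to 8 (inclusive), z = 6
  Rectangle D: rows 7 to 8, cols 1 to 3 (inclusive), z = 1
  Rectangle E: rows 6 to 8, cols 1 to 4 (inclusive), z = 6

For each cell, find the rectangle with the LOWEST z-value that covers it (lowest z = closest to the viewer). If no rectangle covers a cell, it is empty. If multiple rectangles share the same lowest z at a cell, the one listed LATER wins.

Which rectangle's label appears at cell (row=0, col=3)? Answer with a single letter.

Check cell (0,3):
  A: rows 0-1 cols 3-6 z=3 -> covers; best now A (z=3)
  B: rows 0-5 cols 2-4 z=5 -> covers; best now A (z=3)
  C: rows 1-2 cols 3-8 -> outside (row miss)
  D: rows 7-8 cols 1-3 -> outside (row miss)
  E: rows 6-8 cols 1-4 -> outside (row miss)
Winner: A at z=3

Answer: A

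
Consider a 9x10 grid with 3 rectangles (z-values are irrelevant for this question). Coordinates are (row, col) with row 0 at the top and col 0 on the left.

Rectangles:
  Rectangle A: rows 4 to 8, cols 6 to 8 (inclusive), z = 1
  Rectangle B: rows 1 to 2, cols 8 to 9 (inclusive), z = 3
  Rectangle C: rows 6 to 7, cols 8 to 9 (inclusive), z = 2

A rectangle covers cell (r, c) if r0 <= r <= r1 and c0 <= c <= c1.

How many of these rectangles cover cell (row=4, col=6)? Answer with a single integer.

Check cell (4,6):
  A: rows 4-8 cols 6-8 -> covers
  B: rows 1-2 cols 8-9 -> outside (row miss)
  C: rows 6-7 cols 8-9 -> outside (row miss)
Count covering = 1

Answer: 1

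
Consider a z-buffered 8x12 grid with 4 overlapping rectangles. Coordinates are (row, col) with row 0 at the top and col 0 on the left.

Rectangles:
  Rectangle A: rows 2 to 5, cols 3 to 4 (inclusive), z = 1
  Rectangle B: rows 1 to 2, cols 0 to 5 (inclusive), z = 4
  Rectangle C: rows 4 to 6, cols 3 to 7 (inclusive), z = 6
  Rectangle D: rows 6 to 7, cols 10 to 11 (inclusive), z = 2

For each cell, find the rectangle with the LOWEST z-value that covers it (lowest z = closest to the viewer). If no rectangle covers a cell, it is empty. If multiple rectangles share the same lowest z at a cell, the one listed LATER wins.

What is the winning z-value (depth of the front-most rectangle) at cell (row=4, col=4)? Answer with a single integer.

Check cell (4,4):
  A: rows 2-5 cols 3-4 z=1 -> covers; best now A (z=1)
  B: rows 1-2 cols 0-5 -> outside (row miss)
  C: rows 4-6 cols 3-7 z=6 -> covers; best now A (z=1)
  D: rows 6-7 cols 10-11 -> outside (row miss)
Winner: A at z=1

Answer: 1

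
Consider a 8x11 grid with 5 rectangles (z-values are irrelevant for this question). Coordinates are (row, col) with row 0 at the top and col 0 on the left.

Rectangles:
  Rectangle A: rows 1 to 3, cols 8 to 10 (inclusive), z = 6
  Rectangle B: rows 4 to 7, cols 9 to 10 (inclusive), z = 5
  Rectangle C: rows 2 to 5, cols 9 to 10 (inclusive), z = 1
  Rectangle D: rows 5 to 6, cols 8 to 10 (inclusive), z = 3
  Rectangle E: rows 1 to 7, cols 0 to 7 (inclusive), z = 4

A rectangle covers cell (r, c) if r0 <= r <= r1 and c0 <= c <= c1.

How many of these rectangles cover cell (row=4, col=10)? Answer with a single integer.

Check cell (4,10):
  A: rows 1-3 cols 8-10 -> outside (row miss)
  B: rows 4-7 cols 9-10 -> covers
  C: rows 2-5 cols 9-10 -> covers
  D: rows 5-6 cols 8-10 -> outside (row miss)
  E: rows 1-7 cols 0-7 -> outside (col miss)
Count covering = 2

Answer: 2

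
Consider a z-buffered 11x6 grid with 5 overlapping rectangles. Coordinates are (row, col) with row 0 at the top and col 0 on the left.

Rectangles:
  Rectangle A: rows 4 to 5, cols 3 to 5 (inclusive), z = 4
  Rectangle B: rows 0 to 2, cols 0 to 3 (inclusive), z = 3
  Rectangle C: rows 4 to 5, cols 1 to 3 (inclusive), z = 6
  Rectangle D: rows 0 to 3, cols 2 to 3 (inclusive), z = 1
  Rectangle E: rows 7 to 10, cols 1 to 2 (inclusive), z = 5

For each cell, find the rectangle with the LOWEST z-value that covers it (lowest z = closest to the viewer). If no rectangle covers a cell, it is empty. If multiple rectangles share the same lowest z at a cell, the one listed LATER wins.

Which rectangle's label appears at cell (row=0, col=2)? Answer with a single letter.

Answer: D

Derivation:
Check cell (0,2):
  A: rows 4-5 cols 3-5 -> outside (row miss)
  B: rows 0-2 cols 0-3 z=3 -> covers; best now B (z=3)
  C: rows 4-5 cols 1-3 -> outside (row miss)
  D: rows 0-3 cols 2-3 z=1 -> covers; best now D (z=1)
  E: rows 7-10 cols 1-2 -> outside (row miss)
Winner: D at z=1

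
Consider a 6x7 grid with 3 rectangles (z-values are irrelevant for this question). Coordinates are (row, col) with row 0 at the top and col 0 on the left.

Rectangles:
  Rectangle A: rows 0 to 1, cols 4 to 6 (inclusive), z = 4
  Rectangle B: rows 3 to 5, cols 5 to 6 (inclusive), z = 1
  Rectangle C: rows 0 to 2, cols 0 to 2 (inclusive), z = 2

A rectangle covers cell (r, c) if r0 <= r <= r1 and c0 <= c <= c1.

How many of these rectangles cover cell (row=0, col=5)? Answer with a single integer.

Check cell (0,5):
  A: rows 0-1 cols 4-6 -> covers
  B: rows 3-5 cols 5-6 -> outside (row miss)
  C: rows 0-2 cols 0-2 -> outside (col miss)
Count covering = 1

Answer: 1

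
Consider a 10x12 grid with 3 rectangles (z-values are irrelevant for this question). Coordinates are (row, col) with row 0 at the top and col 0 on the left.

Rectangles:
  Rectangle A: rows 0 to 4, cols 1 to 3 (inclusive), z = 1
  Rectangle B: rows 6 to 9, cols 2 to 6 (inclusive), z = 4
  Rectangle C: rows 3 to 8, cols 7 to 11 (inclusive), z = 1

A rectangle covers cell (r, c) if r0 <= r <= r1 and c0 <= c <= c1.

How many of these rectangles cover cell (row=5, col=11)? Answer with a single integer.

Check cell (5,11):
  A: rows 0-4 cols 1-3 -> outside (row miss)
  B: rows 6-9 cols 2-6 -> outside (row miss)
  C: rows 3-8 cols 7-11 -> covers
Count covering = 1

Answer: 1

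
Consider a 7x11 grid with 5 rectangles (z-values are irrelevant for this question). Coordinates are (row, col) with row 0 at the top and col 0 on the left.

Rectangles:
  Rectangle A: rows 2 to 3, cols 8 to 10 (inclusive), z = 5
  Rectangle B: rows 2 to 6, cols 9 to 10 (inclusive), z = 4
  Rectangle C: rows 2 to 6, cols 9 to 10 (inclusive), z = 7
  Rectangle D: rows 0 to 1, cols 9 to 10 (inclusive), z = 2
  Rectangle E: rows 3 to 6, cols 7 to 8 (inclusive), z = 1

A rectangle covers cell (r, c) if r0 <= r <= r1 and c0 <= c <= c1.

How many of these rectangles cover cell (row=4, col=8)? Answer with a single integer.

Check cell (4,8):
  A: rows 2-3 cols 8-10 -> outside (row miss)
  B: rows 2-6 cols 9-10 -> outside (col miss)
  C: rows 2-6 cols 9-10 -> outside (col miss)
  D: rows 0-1 cols 9-10 -> outside (row miss)
  E: rows 3-6 cols 7-8 -> covers
Count covering = 1

Answer: 1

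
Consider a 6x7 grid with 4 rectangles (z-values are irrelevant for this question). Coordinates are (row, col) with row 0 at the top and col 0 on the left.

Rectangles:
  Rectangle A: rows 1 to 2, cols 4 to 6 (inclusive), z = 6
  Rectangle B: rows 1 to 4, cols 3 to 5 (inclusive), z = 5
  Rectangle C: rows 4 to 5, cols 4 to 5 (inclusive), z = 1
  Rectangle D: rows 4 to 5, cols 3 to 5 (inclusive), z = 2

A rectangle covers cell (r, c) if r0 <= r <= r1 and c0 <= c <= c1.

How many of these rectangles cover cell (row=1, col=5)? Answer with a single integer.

Check cell (1,5):
  A: rows 1-2 cols 4-6 -> covers
  B: rows 1-4 cols 3-5 -> covers
  C: rows 4-5 cols 4-5 -> outside (row miss)
  D: rows 4-5 cols 3-5 -> outside (row miss)
Count covering = 2

Answer: 2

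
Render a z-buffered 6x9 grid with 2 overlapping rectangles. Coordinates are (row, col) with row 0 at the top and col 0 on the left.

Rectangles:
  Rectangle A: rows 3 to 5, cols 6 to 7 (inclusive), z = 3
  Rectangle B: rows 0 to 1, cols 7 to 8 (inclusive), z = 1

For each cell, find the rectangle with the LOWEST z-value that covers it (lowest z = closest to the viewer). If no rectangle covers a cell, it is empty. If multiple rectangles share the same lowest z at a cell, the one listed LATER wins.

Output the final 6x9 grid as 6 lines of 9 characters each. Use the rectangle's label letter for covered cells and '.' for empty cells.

.......BB
.......BB
.........
......AA.
......AA.
......AA.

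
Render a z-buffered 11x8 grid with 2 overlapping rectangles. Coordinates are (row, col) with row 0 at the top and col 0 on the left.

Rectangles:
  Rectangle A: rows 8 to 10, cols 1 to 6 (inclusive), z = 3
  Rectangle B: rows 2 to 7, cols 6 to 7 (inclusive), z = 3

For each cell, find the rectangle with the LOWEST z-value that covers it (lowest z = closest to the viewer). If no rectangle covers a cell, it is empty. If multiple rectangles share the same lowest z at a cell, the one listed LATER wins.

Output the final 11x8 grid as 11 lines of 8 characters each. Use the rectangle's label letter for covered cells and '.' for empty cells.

........
........
......BB
......BB
......BB
......BB
......BB
......BB
.AAAAAA.
.AAAAAA.
.AAAAAA.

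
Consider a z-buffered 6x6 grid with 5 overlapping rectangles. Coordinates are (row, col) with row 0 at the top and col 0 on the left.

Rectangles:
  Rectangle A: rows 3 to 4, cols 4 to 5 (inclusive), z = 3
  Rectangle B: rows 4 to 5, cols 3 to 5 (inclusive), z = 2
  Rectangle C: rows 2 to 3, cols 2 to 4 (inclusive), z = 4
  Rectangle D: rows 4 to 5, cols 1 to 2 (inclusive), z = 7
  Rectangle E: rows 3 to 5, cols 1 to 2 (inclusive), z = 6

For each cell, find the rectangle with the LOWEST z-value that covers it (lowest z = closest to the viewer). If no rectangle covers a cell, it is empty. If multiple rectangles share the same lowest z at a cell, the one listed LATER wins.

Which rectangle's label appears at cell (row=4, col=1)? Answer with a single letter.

Check cell (4,1):
  A: rows 3-4 cols 4-5 -> outside (col miss)
  B: rows 4-5 cols 3-5 -> outside (col miss)
  C: rows 2-3 cols 2-4 -> outside (row miss)
  D: rows 4-5 cols 1-2 z=7 -> covers; best now D (z=7)
  E: rows 3-5 cols 1-2 z=6 -> covers; best now E (z=6)
Winner: E at z=6

Answer: E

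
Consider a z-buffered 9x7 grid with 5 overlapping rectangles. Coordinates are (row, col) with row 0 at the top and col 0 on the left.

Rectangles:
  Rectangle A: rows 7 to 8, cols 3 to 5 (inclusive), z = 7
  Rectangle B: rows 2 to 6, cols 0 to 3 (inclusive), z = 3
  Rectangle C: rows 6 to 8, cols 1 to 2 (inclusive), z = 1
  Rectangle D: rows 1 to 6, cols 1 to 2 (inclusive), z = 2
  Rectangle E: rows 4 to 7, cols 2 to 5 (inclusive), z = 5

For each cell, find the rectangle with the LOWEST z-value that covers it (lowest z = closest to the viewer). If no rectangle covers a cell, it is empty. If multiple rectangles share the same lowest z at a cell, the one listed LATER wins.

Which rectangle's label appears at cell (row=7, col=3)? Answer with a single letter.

Answer: E

Derivation:
Check cell (7,3):
  A: rows 7-8 cols 3-5 z=7 -> covers; best now A (z=7)
  B: rows 2-6 cols 0-3 -> outside (row miss)
  C: rows 6-8 cols 1-2 -> outside (col miss)
  D: rows 1-6 cols 1-2 -> outside (row miss)
  E: rows 4-7 cols 2-5 z=5 -> covers; best now E (z=5)
Winner: E at z=5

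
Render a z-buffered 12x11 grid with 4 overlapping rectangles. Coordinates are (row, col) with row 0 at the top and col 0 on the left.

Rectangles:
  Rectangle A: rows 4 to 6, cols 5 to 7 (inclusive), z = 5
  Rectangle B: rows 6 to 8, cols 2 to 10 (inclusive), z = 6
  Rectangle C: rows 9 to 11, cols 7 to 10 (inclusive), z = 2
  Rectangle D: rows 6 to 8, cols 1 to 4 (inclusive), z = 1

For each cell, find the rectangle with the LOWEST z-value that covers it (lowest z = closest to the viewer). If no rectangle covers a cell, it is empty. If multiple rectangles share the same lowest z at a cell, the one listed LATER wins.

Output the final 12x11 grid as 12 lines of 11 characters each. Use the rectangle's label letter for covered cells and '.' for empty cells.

...........
...........
...........
...........
.....AAA...
.....AAA...
.DDDDAAABBB
.DDDDBBBBBB
.DDDDBBBBBB
.......CCCC
.......CCCC
.......CCCC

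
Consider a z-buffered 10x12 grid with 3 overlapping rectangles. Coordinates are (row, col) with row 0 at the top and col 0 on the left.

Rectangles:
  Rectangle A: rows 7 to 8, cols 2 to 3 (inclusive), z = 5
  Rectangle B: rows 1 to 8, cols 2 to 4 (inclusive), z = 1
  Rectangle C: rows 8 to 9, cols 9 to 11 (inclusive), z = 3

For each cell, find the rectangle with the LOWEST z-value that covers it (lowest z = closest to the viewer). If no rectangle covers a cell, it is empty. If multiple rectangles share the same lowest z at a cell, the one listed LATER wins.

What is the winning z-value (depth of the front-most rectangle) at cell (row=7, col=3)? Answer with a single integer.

Answer: 1

Derivation:
Check cell (7,3):
  A: rows 7-8 cols 2-3 z=5 -> covers; best now A (z=5)
  B: rows 1-8 cols 2-4 z=1 -> covers; best now B (z=1)
  C: rows 8-9 cols 9-11 -> outside (row miss)
Winner: B at z=1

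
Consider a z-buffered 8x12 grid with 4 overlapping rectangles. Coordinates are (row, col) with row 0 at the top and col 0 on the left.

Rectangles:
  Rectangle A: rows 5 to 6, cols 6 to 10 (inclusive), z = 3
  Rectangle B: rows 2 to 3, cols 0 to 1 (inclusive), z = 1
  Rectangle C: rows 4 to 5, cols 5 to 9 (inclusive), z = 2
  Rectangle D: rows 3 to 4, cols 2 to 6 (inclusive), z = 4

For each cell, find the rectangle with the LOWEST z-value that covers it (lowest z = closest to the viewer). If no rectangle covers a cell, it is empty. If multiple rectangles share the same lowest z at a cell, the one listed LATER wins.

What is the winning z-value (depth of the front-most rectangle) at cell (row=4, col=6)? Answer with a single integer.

Answer: 2

Derivation:
Check cell (4,6):
  A: rows 5-6 cols 6-10 -> outside (row miss)
  B: rows 2-3 cols 0-1 -> outside (row miss)
  C: rows 4-5 cols 5-9 z=2 -> covers; best now C (z=2)
  D: rows 3-4 cols 2-6 z=4 -> covers; best now C (z=2)
Winner: C at z=2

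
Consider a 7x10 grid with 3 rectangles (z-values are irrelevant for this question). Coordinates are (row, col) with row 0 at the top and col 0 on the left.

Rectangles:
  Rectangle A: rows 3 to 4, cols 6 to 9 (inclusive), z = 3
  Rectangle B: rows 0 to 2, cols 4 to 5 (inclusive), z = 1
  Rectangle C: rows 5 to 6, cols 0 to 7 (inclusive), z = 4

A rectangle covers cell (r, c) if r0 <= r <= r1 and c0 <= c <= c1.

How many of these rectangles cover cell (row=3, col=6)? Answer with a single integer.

Answer: 1

Derivation:
Check cell (3,6):
  A: rows 3-4 cols 6-9 -> covers
  B: rows 0-2 cols 4-5 -> outside (row miss)
  C: rows 5-6 cols 0-7 -> outside (row miss)
Count covering = 1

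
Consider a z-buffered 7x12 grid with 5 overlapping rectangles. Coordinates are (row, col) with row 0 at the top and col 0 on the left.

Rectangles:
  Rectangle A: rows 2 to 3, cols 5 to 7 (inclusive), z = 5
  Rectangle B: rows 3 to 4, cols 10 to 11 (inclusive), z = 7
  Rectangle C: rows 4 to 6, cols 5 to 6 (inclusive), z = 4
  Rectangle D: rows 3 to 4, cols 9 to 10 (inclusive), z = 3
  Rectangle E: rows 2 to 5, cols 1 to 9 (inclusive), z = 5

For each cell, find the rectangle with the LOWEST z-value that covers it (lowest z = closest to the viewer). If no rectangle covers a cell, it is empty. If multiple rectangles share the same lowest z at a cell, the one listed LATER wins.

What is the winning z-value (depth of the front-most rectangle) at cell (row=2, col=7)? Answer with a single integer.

Check cell (2,7):
  A: rows 2-3 cols 5-7 z=5 -> covers; best now A (z=5)
  B: rows 3-4 cols 10-11 -> outside (row miss)
  C: rows 4-6 cols 5-6 -> outside (row miss)
  D: rows 3-4 cols 9-10 -> outside (row miss)
  E: rows 2-5 cols 1-9 z=5 -> covers; best now E (z=5)
Winner: E at z=5

Answer: 5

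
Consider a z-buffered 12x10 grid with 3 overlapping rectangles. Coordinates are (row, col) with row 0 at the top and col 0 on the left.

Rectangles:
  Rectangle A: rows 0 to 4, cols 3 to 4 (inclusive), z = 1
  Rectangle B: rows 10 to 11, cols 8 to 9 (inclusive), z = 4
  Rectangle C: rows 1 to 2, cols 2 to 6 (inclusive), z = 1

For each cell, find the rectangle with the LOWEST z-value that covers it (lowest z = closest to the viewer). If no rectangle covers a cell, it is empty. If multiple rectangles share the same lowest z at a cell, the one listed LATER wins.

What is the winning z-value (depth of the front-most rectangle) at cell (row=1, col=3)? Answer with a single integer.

Check cell (1,3):
  A: rows 0-4 cols 3-4 z=1 -> covers; best now A (z=1)
  B: rows 10-11 cols 8-9 -> outside (row miss)
  C: rows 1-2 cols 2-6 z=1 -> covers; best now C (z=1)
Winner: C at z=1

Answer: 1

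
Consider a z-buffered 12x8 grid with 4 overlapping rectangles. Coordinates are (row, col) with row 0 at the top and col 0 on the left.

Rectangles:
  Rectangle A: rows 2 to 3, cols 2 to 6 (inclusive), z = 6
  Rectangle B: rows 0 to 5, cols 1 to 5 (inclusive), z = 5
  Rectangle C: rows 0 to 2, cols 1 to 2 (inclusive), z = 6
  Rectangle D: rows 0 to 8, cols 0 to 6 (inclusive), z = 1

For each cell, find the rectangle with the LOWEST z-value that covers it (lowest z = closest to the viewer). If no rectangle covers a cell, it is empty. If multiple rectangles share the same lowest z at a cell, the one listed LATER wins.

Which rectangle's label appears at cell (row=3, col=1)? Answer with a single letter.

Answer: D

Derivation:
Check cell (3,1):
  A: rows 2-3 cols 2-6 -> outside (col miss)
  B: rows 0-5 cols 1-5 z=5 -> covers; best now B (z=5)
  C: rows 0-2 cols 1-2 -> outside (row miss)
  D: rows 0-8 cols 0-6 z=1 -> covers; best now D (z=1)
Winner: D at z=1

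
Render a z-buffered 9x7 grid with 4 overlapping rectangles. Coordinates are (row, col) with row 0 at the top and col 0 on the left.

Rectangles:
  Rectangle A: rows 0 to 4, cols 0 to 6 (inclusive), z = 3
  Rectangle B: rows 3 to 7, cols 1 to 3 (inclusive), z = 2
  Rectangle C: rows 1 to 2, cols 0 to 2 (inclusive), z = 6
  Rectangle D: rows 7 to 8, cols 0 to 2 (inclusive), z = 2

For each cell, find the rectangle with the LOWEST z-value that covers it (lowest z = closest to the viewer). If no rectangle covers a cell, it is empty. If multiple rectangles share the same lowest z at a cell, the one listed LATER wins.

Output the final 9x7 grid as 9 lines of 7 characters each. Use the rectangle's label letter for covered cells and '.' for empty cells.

AAAAAAA
AAAAAAA
AAAAAAA
ABBBAAA
ABBBAAA
.BBB...
.BBB...
DDDB...
DDD....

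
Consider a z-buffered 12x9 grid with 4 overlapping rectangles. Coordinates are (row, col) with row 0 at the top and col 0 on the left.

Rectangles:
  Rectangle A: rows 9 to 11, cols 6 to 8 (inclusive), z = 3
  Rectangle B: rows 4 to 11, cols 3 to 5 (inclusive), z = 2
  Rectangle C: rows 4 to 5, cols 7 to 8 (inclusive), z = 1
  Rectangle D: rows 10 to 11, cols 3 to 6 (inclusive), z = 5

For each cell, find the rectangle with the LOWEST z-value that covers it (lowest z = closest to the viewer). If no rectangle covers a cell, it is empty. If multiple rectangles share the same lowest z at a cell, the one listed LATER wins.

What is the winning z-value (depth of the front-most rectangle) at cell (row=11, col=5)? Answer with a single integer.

Answer: 2

Derivation:
Check cell (11,5):
  A: rows 9-11 cols 6-8 -> outside (col miss)
  B: rows 4-11 cols 3-5 z=2 -> covers; best now B (z=2)
  C: rows 4-5 cols 7-8 -> outside (row miss)
  D: rows 10-11 cols 3-6 z=5 -> covers; best now B (z=2)
Winner: B at z=2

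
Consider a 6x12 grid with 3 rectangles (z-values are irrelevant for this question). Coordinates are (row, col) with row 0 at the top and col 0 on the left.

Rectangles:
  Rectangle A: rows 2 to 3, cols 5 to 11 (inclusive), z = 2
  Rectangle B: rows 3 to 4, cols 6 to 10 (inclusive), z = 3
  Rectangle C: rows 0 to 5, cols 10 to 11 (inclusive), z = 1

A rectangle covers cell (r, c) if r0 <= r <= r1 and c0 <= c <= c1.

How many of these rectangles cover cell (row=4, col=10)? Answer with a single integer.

Check cell (4,10):
  A: rows 2-3 cols 5-11 -> outside (row miss)
  B: rows 3-4 cols 6-10 -> covers
  C: rows 0-5 cols 10-11 -> covers
Count covering = 2

Answer: 2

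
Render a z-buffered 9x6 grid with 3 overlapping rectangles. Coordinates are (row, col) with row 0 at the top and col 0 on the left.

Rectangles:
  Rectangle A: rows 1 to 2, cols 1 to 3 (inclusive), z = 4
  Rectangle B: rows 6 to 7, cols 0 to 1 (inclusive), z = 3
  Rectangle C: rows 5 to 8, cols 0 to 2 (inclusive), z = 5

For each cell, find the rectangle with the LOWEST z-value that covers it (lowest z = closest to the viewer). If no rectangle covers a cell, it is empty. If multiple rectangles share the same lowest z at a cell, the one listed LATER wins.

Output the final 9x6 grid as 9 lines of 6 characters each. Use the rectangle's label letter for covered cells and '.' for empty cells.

......
.AAA..
.AAA..
......
......
CCC...
BBC...
BBC...
CCC...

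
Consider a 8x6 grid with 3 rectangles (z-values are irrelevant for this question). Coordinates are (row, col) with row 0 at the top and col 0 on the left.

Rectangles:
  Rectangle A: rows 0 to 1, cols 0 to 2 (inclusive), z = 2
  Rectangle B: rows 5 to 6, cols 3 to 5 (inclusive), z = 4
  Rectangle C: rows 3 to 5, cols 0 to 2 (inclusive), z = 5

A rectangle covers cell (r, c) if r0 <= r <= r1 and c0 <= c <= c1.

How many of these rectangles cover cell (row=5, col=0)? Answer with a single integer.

Answer: 1

Derivation:
Check cell (5,0):
  A: rows 0-1 cols 0-2 -> outside (row miss)
  B: rows 5-6 cols 3-5 -> outside (col miss)
  C: rows 3-5 cols 0-2 -> covers
Count covering = 1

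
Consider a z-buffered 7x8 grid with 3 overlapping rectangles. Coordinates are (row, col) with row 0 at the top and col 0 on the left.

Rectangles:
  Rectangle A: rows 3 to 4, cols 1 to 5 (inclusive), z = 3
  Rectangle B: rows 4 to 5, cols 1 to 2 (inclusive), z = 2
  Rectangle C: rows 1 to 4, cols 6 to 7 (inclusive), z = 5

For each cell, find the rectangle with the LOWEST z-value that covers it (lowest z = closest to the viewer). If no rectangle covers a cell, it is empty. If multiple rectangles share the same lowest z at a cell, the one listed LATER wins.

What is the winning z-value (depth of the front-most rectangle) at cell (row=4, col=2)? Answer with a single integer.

Check cell (4,2):
  A: rows 3-4 cols 1-5 z=3 -> covers; best now A (z=3)
  B: rows 4-5 cols 1-2 z=2 -> covers; best now B (z=2)
  C: rows 1-4 cols 6-7 -> outside (col miss)
Winner: B at z=2

Answer: 2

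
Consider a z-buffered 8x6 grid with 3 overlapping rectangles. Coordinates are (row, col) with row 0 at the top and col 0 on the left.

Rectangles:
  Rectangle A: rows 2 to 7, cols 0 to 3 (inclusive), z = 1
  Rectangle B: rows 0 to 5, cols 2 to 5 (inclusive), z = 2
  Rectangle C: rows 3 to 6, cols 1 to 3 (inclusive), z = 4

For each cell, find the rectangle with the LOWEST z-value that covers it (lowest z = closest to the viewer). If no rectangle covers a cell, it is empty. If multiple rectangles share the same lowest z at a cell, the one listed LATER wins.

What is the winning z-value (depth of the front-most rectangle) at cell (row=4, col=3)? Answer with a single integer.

Check cell (4,3):
  A: rows 2-7 cols 0-3 z=1 -> covers; best now A (z=1)
  B: rows 0-5 cols 2-5 z=2 -> covers; best now A (z=1)
  C: rows 3-6 cols 1-3 z=4 -> covers; best now A (z=1)
Winner: A at z=1

Answer: 1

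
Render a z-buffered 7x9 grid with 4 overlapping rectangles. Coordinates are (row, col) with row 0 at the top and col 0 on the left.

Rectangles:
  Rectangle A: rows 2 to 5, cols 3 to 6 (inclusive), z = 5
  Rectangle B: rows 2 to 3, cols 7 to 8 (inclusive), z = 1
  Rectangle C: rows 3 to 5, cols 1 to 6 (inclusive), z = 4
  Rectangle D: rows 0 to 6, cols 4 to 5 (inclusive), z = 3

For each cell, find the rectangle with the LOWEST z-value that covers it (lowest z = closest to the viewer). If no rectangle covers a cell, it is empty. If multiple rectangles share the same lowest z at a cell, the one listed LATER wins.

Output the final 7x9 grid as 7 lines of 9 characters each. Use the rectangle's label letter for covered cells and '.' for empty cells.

....DD...
....DD...
...ADDABB
.CCCDDCBB
.CCCDDC..
.CCCDDC..
....DD...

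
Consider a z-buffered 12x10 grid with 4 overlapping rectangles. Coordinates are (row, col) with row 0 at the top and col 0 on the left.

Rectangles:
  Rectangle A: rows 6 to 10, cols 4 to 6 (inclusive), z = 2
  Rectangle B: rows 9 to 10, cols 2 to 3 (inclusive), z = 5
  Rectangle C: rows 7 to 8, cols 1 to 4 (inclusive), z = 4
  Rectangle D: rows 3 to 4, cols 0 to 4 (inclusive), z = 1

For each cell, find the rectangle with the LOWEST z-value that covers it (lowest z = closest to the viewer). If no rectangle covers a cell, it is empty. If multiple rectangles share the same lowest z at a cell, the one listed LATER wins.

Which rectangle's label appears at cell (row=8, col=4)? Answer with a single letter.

Answer: A

Derivation:
Check cell (8,4):
  A: rows 6-10 cols 4-6 z=2 -> covers; best now A (z=2)
  B: rows 9-10 cols 2-3 -> outside (row miss)
  C: rows 7-8 cols 1-4 z=4 -> covers; best now A (z=2)
  D: rows 3-4 cols 0-4 -> outside (row miss)
Winner: A at z=2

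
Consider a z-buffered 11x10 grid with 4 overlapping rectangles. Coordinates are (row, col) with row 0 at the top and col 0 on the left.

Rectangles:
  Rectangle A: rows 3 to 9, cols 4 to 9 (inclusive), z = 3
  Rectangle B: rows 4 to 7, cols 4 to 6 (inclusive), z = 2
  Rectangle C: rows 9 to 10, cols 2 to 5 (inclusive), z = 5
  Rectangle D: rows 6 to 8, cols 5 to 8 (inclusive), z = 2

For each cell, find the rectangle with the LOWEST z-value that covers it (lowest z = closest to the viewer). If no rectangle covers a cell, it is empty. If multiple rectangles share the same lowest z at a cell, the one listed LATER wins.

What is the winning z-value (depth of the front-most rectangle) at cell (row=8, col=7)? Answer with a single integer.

Check cell (8,7):
  A: rows 3-9 cols 4-9 z=3 -> covers; best now A (z=3)
  B: rows 4-7 cols 4-6 -> outside (row miss)
  C: rows 9-10 cols 2-5 -> outside (row miss)
  D: rows 6-8 cols 5-8 z=2 -> covers; best now D (z=2)
Winner: D at z=2

Answer: 2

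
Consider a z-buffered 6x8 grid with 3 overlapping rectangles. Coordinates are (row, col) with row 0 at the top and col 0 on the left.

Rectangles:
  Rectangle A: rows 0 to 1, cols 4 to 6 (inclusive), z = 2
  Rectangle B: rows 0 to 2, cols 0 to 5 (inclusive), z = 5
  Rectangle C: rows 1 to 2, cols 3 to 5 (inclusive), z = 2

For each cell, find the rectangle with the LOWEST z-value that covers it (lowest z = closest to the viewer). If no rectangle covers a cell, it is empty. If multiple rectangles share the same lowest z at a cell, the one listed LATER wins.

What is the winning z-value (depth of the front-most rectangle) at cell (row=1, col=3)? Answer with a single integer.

Check cell (1,3):
  A: rows 0-1 cols 4-6 -> outside (col miss)
  B: rows 0-2 cols 0-5 z=5 -> covers; best now B (z=5)
  C: rows 1-2 cols 3-5 z=2 -> covers; best now C (z=2)
Winner: C at z=2

Answer: 2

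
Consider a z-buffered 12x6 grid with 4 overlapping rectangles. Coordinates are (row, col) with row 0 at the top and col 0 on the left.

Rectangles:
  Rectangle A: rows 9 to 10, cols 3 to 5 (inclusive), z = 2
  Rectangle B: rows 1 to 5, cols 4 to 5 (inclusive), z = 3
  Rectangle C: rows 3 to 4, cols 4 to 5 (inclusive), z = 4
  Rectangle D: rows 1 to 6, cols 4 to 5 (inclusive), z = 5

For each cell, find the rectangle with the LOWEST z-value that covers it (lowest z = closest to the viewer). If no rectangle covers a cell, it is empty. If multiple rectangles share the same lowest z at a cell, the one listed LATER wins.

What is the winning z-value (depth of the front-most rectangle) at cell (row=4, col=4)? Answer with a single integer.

Answer: 3

Derivation:
Check cell (4,4):
  A: rows 9-10 cols 3-5 -> outside (row miss)
  B: rows 1-5 cols 4-5 z=3 -> covers; best now B (z=3)
  C: rows 3-4 cols 4-5 z=4 -> covers; best now B (z=3)
  D: rows 1-6 cols 4-5 z=5 -> covers; best now B (z=3)
Winner: B at z=3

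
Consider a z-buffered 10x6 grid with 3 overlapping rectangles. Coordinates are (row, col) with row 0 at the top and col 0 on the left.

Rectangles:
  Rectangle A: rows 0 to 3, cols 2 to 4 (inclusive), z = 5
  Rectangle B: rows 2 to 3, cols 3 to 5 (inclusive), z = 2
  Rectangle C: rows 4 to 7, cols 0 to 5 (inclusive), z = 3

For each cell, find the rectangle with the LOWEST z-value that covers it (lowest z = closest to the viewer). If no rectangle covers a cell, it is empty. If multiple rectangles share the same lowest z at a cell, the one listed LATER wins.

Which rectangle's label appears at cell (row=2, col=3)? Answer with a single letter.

Check cell (2,3):
  A: rows 0-3 cols 2-4 z=5 -> covers; best now A (z=5)
  B: rows 2-3 cols 3-5 z=2 -> covers; best now B (z=2)
  C: rows 4-7 cols 0-5 -> outside (row miss)
Winner: B at z=2

Answer: B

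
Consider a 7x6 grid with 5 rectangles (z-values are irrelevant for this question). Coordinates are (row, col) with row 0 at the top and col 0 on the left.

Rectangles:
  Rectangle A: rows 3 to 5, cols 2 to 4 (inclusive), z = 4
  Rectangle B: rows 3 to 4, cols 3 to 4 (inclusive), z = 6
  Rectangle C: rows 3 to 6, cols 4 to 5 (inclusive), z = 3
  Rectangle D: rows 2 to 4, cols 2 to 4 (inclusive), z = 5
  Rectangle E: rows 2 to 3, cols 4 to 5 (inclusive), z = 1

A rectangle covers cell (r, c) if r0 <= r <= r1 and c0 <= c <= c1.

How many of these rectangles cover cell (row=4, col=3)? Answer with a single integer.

Check cell (4,3):
  A: rows 3-5 cols 2-4 -> covers
  B: rows 3-4 cols 3-4 -> covers
  C: rows 3-6 cols 4-5 -> outside (col miss)
  D: rows 2-4 cols 2-4 -> covers
  E: rows 2-3 cols 4-5 -> outside (row miss)
Count covering = 3

Answer: 3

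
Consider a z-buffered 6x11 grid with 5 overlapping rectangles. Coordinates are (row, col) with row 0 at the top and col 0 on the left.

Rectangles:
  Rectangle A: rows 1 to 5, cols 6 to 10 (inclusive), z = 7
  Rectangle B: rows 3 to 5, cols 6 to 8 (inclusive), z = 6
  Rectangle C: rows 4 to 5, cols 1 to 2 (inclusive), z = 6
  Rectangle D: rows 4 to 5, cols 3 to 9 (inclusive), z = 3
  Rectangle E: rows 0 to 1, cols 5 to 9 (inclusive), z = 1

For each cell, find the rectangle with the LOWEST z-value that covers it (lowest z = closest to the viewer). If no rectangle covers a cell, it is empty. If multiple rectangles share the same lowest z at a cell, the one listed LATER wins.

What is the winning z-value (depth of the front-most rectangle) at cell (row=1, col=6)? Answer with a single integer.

Answer: 1

Derivation:
Check cell (1,6):
  A: rows 1-5 cols 6-10 z=7 -> covers; best now A (z=7)
  B: rows 3-5 cols 6-8 -> outside (row miss)
  C: rows 4-5 cols 1-2 -> outside (row miss)
  D: rows 4-5 cols 3-9 -> outside (row miss)
  E: rows 0-1 cols 5-9 z=1 -> covers; best now E (z=1)
Winner: E at z=1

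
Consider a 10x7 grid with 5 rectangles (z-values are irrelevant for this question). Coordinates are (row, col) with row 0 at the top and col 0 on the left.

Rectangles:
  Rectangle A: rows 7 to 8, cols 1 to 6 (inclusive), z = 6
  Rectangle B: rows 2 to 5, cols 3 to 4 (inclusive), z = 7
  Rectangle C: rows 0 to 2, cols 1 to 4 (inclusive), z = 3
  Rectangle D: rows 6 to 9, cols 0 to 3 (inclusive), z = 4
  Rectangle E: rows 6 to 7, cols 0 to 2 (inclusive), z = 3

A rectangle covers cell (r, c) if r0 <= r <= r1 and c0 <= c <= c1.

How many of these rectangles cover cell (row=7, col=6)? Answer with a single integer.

Answer: 1

Derivation:
Check cell (7,6):
  A: rows 7-8 cols 1-6 -> covers
  B: rows 2-5 cols 3-4 -> outside (row miss)
  C: rows 0-2 cols 1-4 -> outside (row miss)
  D: rows 6-9 cols 0-3 -> outside (col miss)
  E: rows 6-7 cols 0-2 -> outside (col miss)
Count covering = 1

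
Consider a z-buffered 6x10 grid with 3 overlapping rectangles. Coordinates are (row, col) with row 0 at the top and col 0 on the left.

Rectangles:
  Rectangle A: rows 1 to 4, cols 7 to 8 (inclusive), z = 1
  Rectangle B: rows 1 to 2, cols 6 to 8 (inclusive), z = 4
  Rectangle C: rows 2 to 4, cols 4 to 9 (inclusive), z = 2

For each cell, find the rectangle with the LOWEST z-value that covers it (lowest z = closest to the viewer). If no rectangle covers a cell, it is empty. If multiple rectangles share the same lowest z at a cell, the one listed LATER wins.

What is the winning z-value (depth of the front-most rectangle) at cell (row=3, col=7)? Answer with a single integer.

Check cell (3,7):
  A: rows 1-4 cols 7-8 z=1 -> covers; best now A (z=1)
  B: rows 1-2 cols 6-8 -> outside (row miss)
  C: rows 2-4 cols 4-9 z=2 -> covers; best now A (z=1)
Winner: A at z=1

Answer: 1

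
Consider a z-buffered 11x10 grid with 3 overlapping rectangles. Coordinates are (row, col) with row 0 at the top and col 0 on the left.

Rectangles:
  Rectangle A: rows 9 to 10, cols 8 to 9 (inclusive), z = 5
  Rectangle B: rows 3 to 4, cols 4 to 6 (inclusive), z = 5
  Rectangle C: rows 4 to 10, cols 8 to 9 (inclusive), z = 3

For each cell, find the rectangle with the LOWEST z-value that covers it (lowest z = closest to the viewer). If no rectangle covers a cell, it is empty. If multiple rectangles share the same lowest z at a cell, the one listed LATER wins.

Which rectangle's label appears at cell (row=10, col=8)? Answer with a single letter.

Check cell (10,8):
  A: rows 9-10 cols 8-9 z=5 -> covers; best now A (z=5)
  B: rows 3-4 cols 4-6 -> outside (row miss)
  C: rows 4-10 cols 8-9 z=3 -> covers; best now C (z=3)
Winner: C at z=3

Answer: C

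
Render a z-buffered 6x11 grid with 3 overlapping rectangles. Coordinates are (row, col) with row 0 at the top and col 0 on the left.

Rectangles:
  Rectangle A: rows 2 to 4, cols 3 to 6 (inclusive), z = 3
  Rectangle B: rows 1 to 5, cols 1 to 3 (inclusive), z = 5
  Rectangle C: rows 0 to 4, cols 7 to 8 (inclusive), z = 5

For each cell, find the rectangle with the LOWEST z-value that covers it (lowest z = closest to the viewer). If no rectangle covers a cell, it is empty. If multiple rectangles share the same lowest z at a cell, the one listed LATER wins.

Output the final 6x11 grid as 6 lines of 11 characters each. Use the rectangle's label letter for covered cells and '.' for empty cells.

.......CC..
.BBB...CC..
.BBAAAACC..
.BBAAAACC..
.BBAAAACC..
.BBB.......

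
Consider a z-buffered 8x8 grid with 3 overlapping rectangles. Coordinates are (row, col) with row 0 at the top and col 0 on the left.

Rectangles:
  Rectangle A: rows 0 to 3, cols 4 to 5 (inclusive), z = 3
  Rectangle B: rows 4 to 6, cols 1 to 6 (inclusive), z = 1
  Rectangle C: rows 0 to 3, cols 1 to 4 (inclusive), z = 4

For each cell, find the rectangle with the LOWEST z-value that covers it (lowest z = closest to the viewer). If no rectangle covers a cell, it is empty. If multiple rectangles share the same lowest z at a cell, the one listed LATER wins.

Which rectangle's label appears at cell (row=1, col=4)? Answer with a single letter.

Answer: A

Derivation:
Check cell (1,4):
  A: rows 0-3 cols 4-5 z=3 -> covers; best now A (z=3)
  B: rows 4-6 cols 1-6 -> outside (row miss)
  C: rows 0-3 cols 1-4 z=4 -> covers; best now A (z=3)
Winner: A at z=3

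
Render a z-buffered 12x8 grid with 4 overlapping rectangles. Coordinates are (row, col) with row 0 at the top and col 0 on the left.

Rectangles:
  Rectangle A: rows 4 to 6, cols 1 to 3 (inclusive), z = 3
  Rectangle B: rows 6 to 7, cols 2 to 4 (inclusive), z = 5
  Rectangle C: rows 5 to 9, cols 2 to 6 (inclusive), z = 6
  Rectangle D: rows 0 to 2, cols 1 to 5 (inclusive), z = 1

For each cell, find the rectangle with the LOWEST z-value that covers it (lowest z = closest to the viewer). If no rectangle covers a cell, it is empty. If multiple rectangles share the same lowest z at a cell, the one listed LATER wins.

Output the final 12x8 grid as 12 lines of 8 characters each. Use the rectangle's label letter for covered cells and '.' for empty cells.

.DDDDD..
.DDDDD..
.DDDDD..
........
.AAA....
.AAACCC.
.AAABCC.
..BBBCC.
..CCCCC.
..CCCCC.
........
........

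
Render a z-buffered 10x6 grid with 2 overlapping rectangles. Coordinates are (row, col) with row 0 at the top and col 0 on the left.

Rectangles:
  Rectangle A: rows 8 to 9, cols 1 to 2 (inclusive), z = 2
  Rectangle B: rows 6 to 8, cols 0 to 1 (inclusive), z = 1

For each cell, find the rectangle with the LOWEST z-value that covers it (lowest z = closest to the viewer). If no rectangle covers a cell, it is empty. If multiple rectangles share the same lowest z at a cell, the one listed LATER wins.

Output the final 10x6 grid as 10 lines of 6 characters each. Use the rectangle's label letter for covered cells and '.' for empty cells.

......
......
......
......
......
......
BB....
BB....
BBA...
.AA...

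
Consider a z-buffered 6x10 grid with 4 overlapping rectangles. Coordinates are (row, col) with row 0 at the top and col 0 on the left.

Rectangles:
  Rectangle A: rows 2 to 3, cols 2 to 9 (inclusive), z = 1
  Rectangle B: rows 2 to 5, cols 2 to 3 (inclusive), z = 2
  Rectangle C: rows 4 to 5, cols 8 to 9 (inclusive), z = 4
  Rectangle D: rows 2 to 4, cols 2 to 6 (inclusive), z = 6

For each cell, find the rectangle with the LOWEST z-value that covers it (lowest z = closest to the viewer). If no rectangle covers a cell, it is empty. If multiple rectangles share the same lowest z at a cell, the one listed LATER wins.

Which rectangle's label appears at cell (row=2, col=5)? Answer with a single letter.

Check cell (2,5):
  A: rows 2-3 cols 2-9 z=1 -> covers; best now A (z=1)
  B: rows 2-5 cols 2-3 -> outside (col miss)
  C: rows 4-5 cols 8-9 -> outside (row miss)
  D: rows 2-4 cols 2-6 z=6 -> covers; best now A (z=1)
Winner: A at z=1

Answer: A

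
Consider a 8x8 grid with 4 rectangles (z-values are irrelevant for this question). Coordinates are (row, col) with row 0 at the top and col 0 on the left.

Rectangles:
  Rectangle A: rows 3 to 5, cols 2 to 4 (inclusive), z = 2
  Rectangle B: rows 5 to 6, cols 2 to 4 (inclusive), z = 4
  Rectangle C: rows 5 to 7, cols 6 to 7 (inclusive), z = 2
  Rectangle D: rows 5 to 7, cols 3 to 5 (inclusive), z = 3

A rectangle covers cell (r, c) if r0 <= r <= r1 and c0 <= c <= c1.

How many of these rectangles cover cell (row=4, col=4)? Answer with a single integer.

Answer: 1

Derivation:
Check cell (4,4):
  A: rows 3-5 cols 2-4 -> covers
  B: rows 5-6 cols 2-4 -> outside (row miss)
  C: rows 5-7 cols 6-7 -> outside (row miss)
  D: rows 5-7 cols 3-5 -> outside (row miss)
Count covering = 1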